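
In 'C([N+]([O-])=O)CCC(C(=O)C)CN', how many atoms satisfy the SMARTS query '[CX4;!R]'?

6

The query [CX4;!R] means: aliphatic carbon with four total connections, not in a ring.
Check the 12 heavy atoms by environment: 6× C (X4, acyclic) → match; 1× N (X3, acyclic) → no; 1× C (X3, acyclic) → no; 2× O (X1, acyclic) → no; 1× N (charge +1, X3, acyclic) → no; 1× O (charge -1, X1, acyclic) → no.
That gives 6 matching atoms.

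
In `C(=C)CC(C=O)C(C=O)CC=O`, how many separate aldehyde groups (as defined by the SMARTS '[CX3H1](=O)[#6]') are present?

3

[CX3H1](=O)[#6] is the SMARTS for an aldehyde: an sp2 carbon with one H, double-bonded to O and single-bonded to carbon.
The molecule carries 3 separate instances of an aldehyde (-CHO) meeting every constraint; each maps to a distinct set of atoms, giving 3 matches.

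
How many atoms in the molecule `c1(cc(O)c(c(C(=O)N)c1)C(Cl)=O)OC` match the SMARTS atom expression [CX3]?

2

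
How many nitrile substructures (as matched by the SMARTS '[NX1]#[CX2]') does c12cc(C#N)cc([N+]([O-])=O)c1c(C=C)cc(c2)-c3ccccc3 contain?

1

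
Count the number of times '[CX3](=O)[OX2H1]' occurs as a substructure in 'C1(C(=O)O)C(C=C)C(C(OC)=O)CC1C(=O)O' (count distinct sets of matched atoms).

[CX3](=O)[OX2H1] is the SMARTS for a carboxylic acid: an sp2 carbon double-bonded to O and single-bonded to an -OH oxygen.
The molecule carries 2 separate instances of a carboxylic acid group (-C(=O)OH) meeting every constraint; each maps to a distinct set of atoms, giving 2 matches.

2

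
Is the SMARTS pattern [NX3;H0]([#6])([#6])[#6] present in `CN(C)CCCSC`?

The pattern [NX3;H0]([#6])([#6])[#6] describes a trivalent nitrogen with no H, bonded to three carbons — a tertiary amine.
The molecule carries a dimethylamino group (-N(CH3)2), whose atoms satisfy every constraint of the query, so the pattern matches.

Yes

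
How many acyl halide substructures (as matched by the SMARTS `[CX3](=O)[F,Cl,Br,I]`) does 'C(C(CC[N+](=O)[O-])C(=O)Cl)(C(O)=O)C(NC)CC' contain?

1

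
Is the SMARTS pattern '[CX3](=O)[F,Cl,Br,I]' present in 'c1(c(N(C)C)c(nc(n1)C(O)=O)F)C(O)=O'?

The pattern [CX3](=O)[F,Cl,Br,I] describes a carbonyl carbon bonded to a halogen — an acyl halide.
The closest candidate here is a carboxylic acid group (-C(=O)OH), but the carbonyl is bonded to -OH, not to a halogen. No other fragment satisfies the full query, so there is no match.

No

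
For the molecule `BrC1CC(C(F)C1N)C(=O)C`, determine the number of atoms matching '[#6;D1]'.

1

Check the 11 heavy atoms by environment: 5× C (D3) → no; 1× C (D2) → no; 1× O (D1) → no; 1× C (D1) → match; 1× F (D1) → no; 1× Br (D1) → no; 1× N (D1) → no.
That gives 1 matching atom.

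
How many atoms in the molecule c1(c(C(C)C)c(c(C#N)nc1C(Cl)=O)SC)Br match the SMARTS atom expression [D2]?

3

The query [D2] means: atom with exactly two heavy-atom neighbours.
Check the 17 heavy atoms by environment: 1× n (aromatic, D2) → match; 5× c (aromatic, D3) → no; 2× C (D3) → no; 1× O (D1) → no; 1× Cl (D1) → no; 1× C (D2) → match; 1× N (D1) → no; 1× S (D2) → match; 3× C (D1) → no; 1× Br (D1) → no.
Summing the matching environments: 1 + 1 + 1 = 3 matching atoms.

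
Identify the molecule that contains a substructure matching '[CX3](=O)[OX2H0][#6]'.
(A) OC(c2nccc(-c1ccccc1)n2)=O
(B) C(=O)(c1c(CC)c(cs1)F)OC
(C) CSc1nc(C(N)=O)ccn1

B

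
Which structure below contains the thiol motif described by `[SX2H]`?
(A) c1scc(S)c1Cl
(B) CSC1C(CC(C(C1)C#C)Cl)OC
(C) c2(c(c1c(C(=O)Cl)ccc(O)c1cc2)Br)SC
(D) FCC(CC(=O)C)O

[SX2H] describes an aliphatic sulfur with two connections, one being H (a thiol).
(A) contains a thiol (-SH), which satisfies every atom and bond constraint.
(B) has a methylthio ether (-SCH3) but the sulfur has H0 (bonded to two carbons), not H1.
(C) has a methylthio ether (-SCH3) but the sulfur has H0 (bonded to two carbons), not H1.
(D) has a hydroxyl group (-OH) but it is an -OH, not an -SH.
So the answer is (A).

A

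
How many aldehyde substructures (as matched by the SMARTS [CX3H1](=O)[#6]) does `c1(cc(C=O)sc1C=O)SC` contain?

2

[CX3H1](=O)[#6] is the SMARTS for an aldehyde: an sp2 carbon with one H, double-bonded to O and single-bonded to carbon.
The molecule carries 2 separate instances of an aldehyde (-CHO) meeting every constraint; each maps to a distinct set of atoms, giving 2 matches.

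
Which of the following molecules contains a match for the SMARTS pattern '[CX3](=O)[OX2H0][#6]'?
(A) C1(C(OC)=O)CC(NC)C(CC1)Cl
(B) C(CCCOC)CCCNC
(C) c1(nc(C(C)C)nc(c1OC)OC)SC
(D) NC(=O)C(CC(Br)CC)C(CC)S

A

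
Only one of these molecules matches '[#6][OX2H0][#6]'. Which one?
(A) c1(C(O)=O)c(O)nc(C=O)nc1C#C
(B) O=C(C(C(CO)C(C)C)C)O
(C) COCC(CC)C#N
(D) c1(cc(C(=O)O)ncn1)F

[#6][OX2H0][#6] describes an aliphatic oxygen bridging two carbons with no H on the oxygen (an ether).
(A) has a carboxylic acid group (-C(=O)OH) but the -OH oxygen has H1; the =O is OX1, not OX2.
(B) has a hydroxyl group (-OH) but the oxygen has H1, not H0 bridging two carbons.
(C) contains a methoxy ether (-OCH3), which satisfies every atom and bond constraint.
(D) has a carboxylic acid group (-C(=O)OH) but the -OH oxygen has H1; the =O is OX1, not OX2.
So the answer is (C).

C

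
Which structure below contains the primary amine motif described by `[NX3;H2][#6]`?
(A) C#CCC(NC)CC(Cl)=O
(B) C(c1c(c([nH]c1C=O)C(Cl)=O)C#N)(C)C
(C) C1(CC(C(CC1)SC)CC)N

C

[NX3;H2][#6] describes a trivalent nitrogen with two H attached to carbon (a primary amine).
(A) has an N-methylamino group (-NHCH3) but the nitrogen bears two carbons and only one H (H1), not H2.
(B) has a nitrile (-C#N) but the nitrogen is NX1 (triple-bonded), not NX3 with two H.
(C) contains a primary amino group (-NH2), which satisfies every atom and bond constraint.
So the answer is (C).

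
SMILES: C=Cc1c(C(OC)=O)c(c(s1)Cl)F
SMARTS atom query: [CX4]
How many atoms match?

The query [CX4] means: C with X4: aliphatic carbon with exactly 4 total connections (bonds + H).
Check the 13 heavy atoms by environment: 1× s (aromatic, X2) → no; 4× c (aromatic, X3) → no; 3× C (X3) → no; 1× O (X1) → no; 1× O (X2) → no; 1× C (X4) → match; 1× Cl (X1) → no; 1× F (X1) → no.
That gives 1 matching atom.

1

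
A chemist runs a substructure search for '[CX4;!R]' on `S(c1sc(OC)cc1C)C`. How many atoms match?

3

The query [CX4;!R] means: aliphatic carbon with four total connections, not in a ring.
Check the 10 heavy atoms by environment: 1× s (aromatic, X2, in 5-ring) → no; 4× c (aromatic, X3, in 5-ring) → no; 3× C (X4, acyclic) → match; 1× S (X2, acyclic) → no; 1× O (X2, acyclic) → no.
That gives 3 matching atoms.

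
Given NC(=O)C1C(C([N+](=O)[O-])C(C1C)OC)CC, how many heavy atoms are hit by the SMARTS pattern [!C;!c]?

6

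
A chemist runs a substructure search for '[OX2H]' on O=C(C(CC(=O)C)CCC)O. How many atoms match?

The query [OX2H] means: aliphatic oxygen with two connections, one of which is H — an -OH oxygen.
Check the 11 heavy atoms by environment: 3× C (H2, X4) → no; 1× C (H1, X4) → no; 2× C (H0, X3) → no; 2× O (H0, X1) → no; 2× C (H3, X4) → no; 1× O (H1, X2) → match.
That gives 1 matching atom.

1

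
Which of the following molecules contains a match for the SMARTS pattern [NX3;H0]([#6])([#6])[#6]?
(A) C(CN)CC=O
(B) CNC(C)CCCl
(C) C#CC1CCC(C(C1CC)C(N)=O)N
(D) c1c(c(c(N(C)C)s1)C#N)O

[NX3;H0]([#6])([#6])[#6] describes a trivalent nitrogen with no H, bonded to three carbons (a tertiary amine).
(A) has a primary amino group (-NH2) but the nitrogen has H2, not H0 with three carbons.
(B) has an N-methylamino group (-NHCH3) but the nitrogen still has one H (H1), not H0.
(C) has a primary amide (-C(=O)NH2) but the amide nitrogen has H2 and only one carbon neighbour.
(D) contains a dimethylamino group (-N(CH3)2), which satisfies every atom and bond constraint.
So the answer is (D).

D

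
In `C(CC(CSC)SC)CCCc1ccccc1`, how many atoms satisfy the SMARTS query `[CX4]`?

9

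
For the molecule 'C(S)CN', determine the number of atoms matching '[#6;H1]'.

Check the 4 heavy atoms by environment: 2× C (H2) → no; 1× N (H2) → no; 1× S (H1) → no.
No environment satisfies the query, so 0 matching atoms.

0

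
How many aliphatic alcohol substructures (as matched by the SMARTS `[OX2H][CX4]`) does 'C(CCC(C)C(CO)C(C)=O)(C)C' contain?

[OX2H][CX4] is the SMARTS for an aliphatic alcohol: a hydroxyl oxygen bound to an sp3 (X4) carbon.
Exactly one fragment in the molecule meets all constraints, giving 1 match.

1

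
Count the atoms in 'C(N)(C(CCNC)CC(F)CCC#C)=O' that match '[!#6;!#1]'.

4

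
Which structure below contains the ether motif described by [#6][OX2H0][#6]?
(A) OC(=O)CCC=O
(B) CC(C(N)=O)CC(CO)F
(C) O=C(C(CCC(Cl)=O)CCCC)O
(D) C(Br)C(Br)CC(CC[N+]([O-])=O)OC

D

[#6][OX2H0][#6] describes an aliphatic oxygen bridging two carbons with no H on the oxygen (an ether).
(A) has a carboxylic acid group (-C(=O)OH) but the -OH oxygen has H1; the =O is OX1, not OX2.
(B) has a hydroxyl group (-OH) but the oxygen has H1, not H0 bridging two carbons.
(C) has a carboxylic acid group (-C(=O)OH) but the -OH oxygen has H1; the =O is OX1, not OX2.
(D) contains a methoxy ether (-OCH3), which satisfies every atom and bond constraint.
So the answer is (D).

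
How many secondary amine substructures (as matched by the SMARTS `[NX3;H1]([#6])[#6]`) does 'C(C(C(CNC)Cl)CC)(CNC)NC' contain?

[NX3;H1]([#6])[#6] is the SMARTS for a secondary amine: a trivalent nitrogen with one H, bonded to two carbons.
The molecule carries 3 separate instances of an N-methylamino group (-NHCH3) meeting every constraint; each maps to a distinct set of atoms, giving 3 matches.

3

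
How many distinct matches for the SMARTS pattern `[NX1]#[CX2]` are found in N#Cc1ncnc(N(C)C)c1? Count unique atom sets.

1

[NX1]#[CX2] is the SMARTS for a nitrile: a nitrogen triple-bonded to a two-connected carbon.
Exactly one fragment in the molecule meets all constraints, giving 1 match.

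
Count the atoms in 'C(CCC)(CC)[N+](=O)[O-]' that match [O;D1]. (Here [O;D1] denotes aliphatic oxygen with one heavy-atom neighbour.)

Check the 9 heavy atoms by environment: 3× C (D2) → no; 1× C (D3) → no; 1× N (charge +1, D3) → no; 1× O (charge -1, D1) → match; 1× O (D1) → match; 2× C (D1) → no.
Summing the matching environments: 1 + 1 = 2 matching atoms.

2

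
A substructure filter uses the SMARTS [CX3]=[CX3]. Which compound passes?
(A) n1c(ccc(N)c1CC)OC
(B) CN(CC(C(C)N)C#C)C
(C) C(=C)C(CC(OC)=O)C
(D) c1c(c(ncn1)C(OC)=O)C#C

C

[CX3]=[CX3] describes a non-aromatic C=C double bond between two sp2 carbons (an alkene).
(A) has an ethyl group (-CH2CH3) but its C-C bond is a single bond between CX4 carbons, not CX3=CX3.
(B) has an ethynyl group (-C#CH) but the C-C bond is a triple bond, not a double bond.
(C) contains a vinyl group (-CH=CH2), which satisfies every atom and bond constraint.
(D) has an ethynyl group (-C#CH) but the C-C bond is a triple bond, not a double bond.
So the answer is (C).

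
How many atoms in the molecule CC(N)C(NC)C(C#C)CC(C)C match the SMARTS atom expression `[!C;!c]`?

The query [!C;!c] means: neither aliphatic nor aromatic carbon — same as [!#6].
Check the 13 heavy atoms by environment: 11× C → no; 2× N → match.
That gives 2 matching atoms.

2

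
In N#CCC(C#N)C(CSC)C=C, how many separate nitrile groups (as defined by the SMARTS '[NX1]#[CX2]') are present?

[NX1]#[CX2] is the SMARTS for a nitrile: a nitrogen triple-bonded to a two-connected carbon.
The molecule carries 2 separate instances of a nitrile (-C#N) meeting every constraint; each maps to a distinct set of atoms, giving 2 matches.

2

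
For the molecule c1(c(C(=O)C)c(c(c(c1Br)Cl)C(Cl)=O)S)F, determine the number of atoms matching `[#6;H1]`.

Check the 16 heavy atoms by environment: 6× c (aromatic, H0) → no; 2× Cl (H0) → no; 2× C (H0) → no; 2× O (H0) → no; 1× C (H3) → no; 1× F (H0) → no; 1× Br (H0) → no; 1× S (H1) → no.
No environment satisfies the query, so 0 matching atoms.

0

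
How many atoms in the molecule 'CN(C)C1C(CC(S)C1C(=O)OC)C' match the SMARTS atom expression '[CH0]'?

Check the 14 heavy atoms by environment: 1× C (H2) → no; 4× C (H1) → no; 1× C (H0) → match; 2× O (H0) → no; 4× C (H3) → no; 1× S (H1) → no; 1× N (H0) → no.
That gives 1 matching atom.

1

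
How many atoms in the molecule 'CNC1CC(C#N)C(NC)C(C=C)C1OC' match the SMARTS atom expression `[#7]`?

The query [#7] means: #7 matches any nitrogen atom regardless of aromaticity.
Check the 16 heavy atoms by environment: 12× C → no; 1× O → no; 3× N → match.
That gives 3 matching atoms.

3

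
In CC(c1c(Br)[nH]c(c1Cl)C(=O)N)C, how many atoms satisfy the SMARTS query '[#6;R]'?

The query [#6;R] means: carbon that is part of a ring.
Check the 13 heavy atoms by environment: 1× n (aromatic, in 5-ring) → no; 4× c (aromatic, in 5-ring) → match; 1× Cl (acyclic) → no; 4× C (acyclic) → no; 1× O (acyclic) → no; 1× N (acyclic) → no; 1× Br (acyclic) → no.
That gives 4 matching atoms.

4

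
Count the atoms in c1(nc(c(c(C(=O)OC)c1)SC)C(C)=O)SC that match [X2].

The query [X2] means: any atom with exactly two total connections (bonds + H).
Check the 17 heavy atoms by environment: 1× n (aromatic, X2) → match; 5× c (aromatic, X3) → no; 2× S (X2) → match; 4× C (X4) → no; 2× C (X3) → no; 2× O (X1) → no; 1× O (X2) → match.
Summing the matching environments: 1 + 2 + 1 = 4 matching atoms.

4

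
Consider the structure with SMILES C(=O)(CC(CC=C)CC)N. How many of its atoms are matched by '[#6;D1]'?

2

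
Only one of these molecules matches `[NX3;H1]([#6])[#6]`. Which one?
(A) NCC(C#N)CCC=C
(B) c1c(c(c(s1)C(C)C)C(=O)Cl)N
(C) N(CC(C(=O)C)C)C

C

[NX3;H1]([#6])[#6] describes a trivalent nitrogen with one H, bonded to two carbons (a secondary amine).
(A) has a primary amino group (-NH2) but the nitrogen has H2 and only one carbon neighbour.
(B) has a primary amino group (-NH2) but the nitrogen has H2 and only one carbon neighbour.
(C) contains an N-methylamino group (-NHCH3), which satisfies every atom and bond constraint.
So the answer is (C).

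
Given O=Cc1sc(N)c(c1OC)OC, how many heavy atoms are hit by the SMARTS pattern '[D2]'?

Check the 12 heavy atoms by environment: 1× s (aromatic, D2) → match; 4× c (aromatic, D3) → no; 1× C (D2) → match; 1× O (D1) → no; 2× O (D2) → match; 2× C (D1) → no; 1× N (D1) → no.
Summing the matching environments: 1 + 1 + 2 = 4 matching atoms.

4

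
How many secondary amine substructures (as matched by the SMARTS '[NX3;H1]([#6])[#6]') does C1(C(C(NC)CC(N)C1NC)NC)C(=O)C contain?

3

[NX3;H1]([#6])[#6] is the SMARTS for a secondary amine: a trivalent nitrogen with one H, bonded to two carbons.
The molecule carries 3 separate instances of an N-methylamino group (-NHCH3) meeting every constraint; each maps to a distinct set of atoms, giving 3 matches.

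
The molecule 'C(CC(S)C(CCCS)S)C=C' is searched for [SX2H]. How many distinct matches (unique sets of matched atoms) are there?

3

[SX2H] is the SMARTS for a thiol: an aliphatic sulfur with two connections, one being H.
The molecule carries 3 separate instances of a thiol (-SH) meeting every constraint; each maps to a distinct set of atoms, giving 3 matches.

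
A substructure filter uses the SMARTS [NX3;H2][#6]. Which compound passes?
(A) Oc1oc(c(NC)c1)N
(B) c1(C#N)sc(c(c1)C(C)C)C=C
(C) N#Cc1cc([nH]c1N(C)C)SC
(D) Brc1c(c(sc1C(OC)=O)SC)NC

[NX3;H2][#6] describes a trivalent nitrogen with two H attached to carbon (a primary amine).
(A) contains a primary amino group (-NH2), which satisfies every atom and bond constraint.
(B) has a nitrile (-C#N) but the nitrogen is NX1 (triple-bonded), not NX3 with two H.
(C) has a nitrile (-C#N) but the nitrogen is NX1 (triple-bonded), not NX3 with two H.
(D) has an N-methylamino group (-NHCH3) but the nitrogen bears two carbons and only one H (H1), not H2.
So the answer is (A).

A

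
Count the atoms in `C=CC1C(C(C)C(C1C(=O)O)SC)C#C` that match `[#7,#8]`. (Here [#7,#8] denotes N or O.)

2

The query [#7,#8] means: nitrogen or oxygen (comma = OR).
Check the 15 heavy atoms by environment: 12× C → no; 1× S → no; 2× O → match.
That gives 2 matching atoms.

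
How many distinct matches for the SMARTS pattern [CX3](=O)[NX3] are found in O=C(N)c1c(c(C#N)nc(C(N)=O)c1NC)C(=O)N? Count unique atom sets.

3

[CX3](=O)[NX3] is the SMARTS for an amide: a carbonyl carbon bonded to a trivalent nitrogen.
The molecule carries 3 separate instances of a primary amide (-C(=O)NH2) meeting every constraint; each maps to a distinct set of atoms, giving 3 matches.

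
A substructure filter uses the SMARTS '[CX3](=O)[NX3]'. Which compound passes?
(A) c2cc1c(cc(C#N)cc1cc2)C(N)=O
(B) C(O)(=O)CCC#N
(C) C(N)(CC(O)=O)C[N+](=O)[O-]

[CX3](=O)[NX3] describes a carbonyl carbon bonded to a trivalent nitrogen (an amide).
(A) contains a primary amide (-C(=O)NH2), which satisfies every atom and bond constraint.
(B) has a nitrile (-C#N) but the nitrile N is NX1 (triple-bonded), not NX3.
(C) has a carboxylic acid group (-C(=O)OH) but the carbonyl is bonded to O, not to an NX3 nitrogen.
So the answer is (A).

A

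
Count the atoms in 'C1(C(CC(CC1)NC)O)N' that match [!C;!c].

The query [!C;!c] means: neither aliphatic nor aromatic carbon — same as [!#6].
Check the 10 heavy atoms by environment: 7× C → no; 2× N → match; 1× O → match.
Summing the matching environments: 2 + 1 = 3 matching atoms.

3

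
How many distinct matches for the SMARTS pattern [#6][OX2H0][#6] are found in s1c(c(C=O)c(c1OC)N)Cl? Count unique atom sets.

[#6][OX2H0][#6] is the SMARTS for an ether: an aliphatic oxygen bridging two carbons with no H on the oxygen.
Exactly one fragment in the molecule meets all constraints, giving 1 match.

1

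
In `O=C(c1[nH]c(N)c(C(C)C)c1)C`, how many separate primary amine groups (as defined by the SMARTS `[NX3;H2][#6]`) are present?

[NX3;H2][#6] is the SMARTS for a primary amine: a trivalent nitrogen with two H attached to carbon.
Exactly one fragment in the molecule meets all constraints, giving 1 match.

1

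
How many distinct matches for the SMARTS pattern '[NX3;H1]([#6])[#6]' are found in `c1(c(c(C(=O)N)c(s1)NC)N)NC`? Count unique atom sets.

[NX3;H1]([#6])[#6] is the SMARTS for a secondary amine: a trivalent nitrogen with one H, bonded to two carbons.
The molecule carries 2 separate instances of an N-methylamino group (-NHCH3) meeting every constraint; each maps to a distinct set of atoms, giving 2 matches.

2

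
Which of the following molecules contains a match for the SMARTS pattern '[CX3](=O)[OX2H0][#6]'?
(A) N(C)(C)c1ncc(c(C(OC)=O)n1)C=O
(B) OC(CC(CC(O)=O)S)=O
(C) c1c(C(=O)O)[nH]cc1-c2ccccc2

A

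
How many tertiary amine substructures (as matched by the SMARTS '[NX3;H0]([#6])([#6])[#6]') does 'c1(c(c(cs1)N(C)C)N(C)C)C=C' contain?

[NX3;H0]([#6])([#6])[#6] is the SMARTS for a tertiary amine: a trivalent nitrogen with no H, bonded to three carbons.
The molecule carries 2 separate instances of a dimethylamino group (-N(CH3)2) meeting every constraint; each maps to a distinct set of atoms, giving 2 matches.

2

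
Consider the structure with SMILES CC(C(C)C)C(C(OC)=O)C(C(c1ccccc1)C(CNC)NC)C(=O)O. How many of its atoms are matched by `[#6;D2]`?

Check the 27 heavy atoms by environment: 6× C (D1) → no; 8× C (D3) → no; 1× C (D2) → match; 3× O (D1) → no; 2× N (D2) → no; 1× O (D2) → no; 1× c (aromatic, D3) → no; 5× c (aromatic, D2) → match.
Summing the matching environments: 1 + 5 = 6 matching atoms.

6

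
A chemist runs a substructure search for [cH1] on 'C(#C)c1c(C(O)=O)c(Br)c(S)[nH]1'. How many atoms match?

0

The query [cH1] means: aromatic carbon bearing exactly one hydrogen.
Check the 12 heavy atoms by environment: 1× n (aromatic, H1) → no; 4× c (aromatic, H0) → no; 2× C (H0) → no; 1× C (H1) → no; 1× Br (H0) → no; 1× O (H0) → no; 1× O (H1) → no; 1× S (H1) → no.
No environment satisfies the query, so 0 matching atoms.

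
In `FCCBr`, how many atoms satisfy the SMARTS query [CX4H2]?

2

The query [CX4H2] means: sp3 carbon (X4) with exactly two hydrogens.
Check the 4 heavy atoms by environment: 2× C (H2, X4) → match; 1× F (H0, X1) → no; 1× Br (H0, X1) → no.
That gives 2 matching atoms.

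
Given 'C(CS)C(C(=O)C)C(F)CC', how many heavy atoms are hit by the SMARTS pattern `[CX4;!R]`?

Check the 11 heavy atoms by environment: 7× C (X4, acyclic) → match; 1× C (X3, acyclic) → no; 1× O (X1, acyclic) → no; 1× S (X2, acyclic) → no; 1× F (X1, acyclic) → no.
That gives 7 matching atoms.

7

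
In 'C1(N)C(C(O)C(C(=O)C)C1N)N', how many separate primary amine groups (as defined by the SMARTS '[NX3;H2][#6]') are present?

3

[NX3;H2][#6] is the SMARTS for a primary amine: a trivalent nitrogen with two H attached to carbon.
The molecule carries 3 separate instances of a primary amino group (-NH2) meeting every constraint; each maps to a distinct set of atoms, giving 3 matches.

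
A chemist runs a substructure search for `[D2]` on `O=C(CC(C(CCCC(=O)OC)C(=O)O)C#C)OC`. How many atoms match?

The query [D2] means: atom with exactly two heavy-atom neighbours.
Check the 19 heavy atoms by environment: 5× C (D2) → match; 5× C (D3) → no; 4× O (D1) → no; 2× O (D2) → match; 3× C (D1) → no.
Summing the matching environments: 5 + 2 = 7 matching atoms.

7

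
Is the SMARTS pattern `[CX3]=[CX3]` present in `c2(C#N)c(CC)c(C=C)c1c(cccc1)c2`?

Yes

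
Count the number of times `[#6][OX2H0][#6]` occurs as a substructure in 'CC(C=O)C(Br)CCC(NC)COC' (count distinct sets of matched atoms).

[#6][OX2H0][#6] is the SMARTS for an ether: an aliphatic oxygen bridging two carbons with no H on the oxygen.
Exactly one fragment in the molecule meets all constraints, giving 1 match.

1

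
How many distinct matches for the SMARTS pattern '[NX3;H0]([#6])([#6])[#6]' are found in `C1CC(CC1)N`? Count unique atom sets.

0

[NX3;H0]([#6])([#6])[#6] is the SMARTS for a tertiary amine: a trivalent nitrogen with no H, bonded to three carbons.
The molecule has a primary amino group (-NH2), but the nitrogen has H2, not H0 with three carbons; nothing else fits, so there are 0 matches.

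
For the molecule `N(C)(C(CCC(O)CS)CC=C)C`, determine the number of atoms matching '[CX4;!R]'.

Check the 13 heavy atoms by environment: 8× C (X4, acyclic) → match; 2× C (X3, acyclic) → no; 1× O (X2, acyclic) → no; 1× N (X3, acyclic) → no; 1× S (X2, acyclic) → no.
That gives 8 matching atoms.

8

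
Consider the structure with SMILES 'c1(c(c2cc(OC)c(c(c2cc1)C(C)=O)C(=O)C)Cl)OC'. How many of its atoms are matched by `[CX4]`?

4

Check the 21 heavy atoms by environment: 10× c (aromatic, X3) → no; 2× O (X2) → no; 4× C (X4) → match; 2× C (X3) → no; 2× O (X1) → no; 1× Cl (X1) → no.
That gives 4 matching atoms.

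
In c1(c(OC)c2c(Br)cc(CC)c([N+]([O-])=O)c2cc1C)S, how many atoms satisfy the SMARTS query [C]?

4

The query [C] means: uppercase C matches aliphatic (non-aromatic) carbon only.
Check the 20 heavy atoms by environment: 10× c (aromatic) → no; 1× N (charge +1) → no; 1× O (charge -1) → no; 2× O → no; 1× S → no; 4× C → match; 1× Br → no.
That gives 4 matching atoms.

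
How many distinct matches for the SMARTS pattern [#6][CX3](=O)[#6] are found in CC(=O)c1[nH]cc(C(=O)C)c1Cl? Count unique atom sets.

2

[#6][CX3](=O)[#6] is the SMARTS for a ketone: a carbonyl carbon (no H) flanked by two carbons.
The molecule carries 2 separate instances of an acetyl/ketone group (-C(=O)CH3) meeting every constraint; each maps to a distinct set of atoms, giving 2 matches.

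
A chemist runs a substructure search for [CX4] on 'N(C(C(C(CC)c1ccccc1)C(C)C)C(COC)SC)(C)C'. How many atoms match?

14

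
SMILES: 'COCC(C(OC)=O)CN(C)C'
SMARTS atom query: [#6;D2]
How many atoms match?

2

The query [#6;D2] means: any carbon bonded to exactly two heavy atoms.
Check the 12 heavy atoms by environment: 2× C (D2) → match; 2× C (D3) → no; 2× O (D2) → no; 4× C (D1) → no; 1× O (D1) → no; 1× N (D3) → no.
That gives 2 matching atoms.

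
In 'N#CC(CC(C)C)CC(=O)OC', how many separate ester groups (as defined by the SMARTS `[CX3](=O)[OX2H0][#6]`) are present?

1

[CX3](=O)[OX2H0][#6] is the SMARTS for an ester: a carbonyl carbon bonded to an oxygen that is itself bonded to carbon (no H on that O).
Exactly one fragment in the molecule meets all constraints, giving 1 match.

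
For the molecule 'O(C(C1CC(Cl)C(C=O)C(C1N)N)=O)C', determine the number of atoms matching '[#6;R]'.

6

The query [#6;R] means: carbon that is part of a ring.
Check the 15 heavy atoms by environment: 6× C (in 6-ring) → match; 2× N (acyclic) → no; 3× C (acyclic) → no; 3× O (acyclic) → no; 1× Cl (acyclic) → no.
That gives 6 matching atoms.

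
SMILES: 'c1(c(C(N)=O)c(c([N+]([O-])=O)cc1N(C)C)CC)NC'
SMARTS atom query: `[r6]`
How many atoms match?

6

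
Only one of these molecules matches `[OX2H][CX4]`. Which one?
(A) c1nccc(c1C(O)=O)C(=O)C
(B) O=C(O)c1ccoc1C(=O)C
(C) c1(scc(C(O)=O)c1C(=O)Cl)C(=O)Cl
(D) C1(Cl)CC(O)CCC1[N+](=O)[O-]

[OX2H][CX4] describes a hydroxyl oxygen bound to an sp3 (X4) carbon (an aliphatic alcohol).
(A) has a carboxylic acid group (-C(=O)OH) but the -OH is on a CX3 carbonyl carbon, not a CX4 carbon.
(B) has a carboxylic acid group (-C(=O)OH) but the -OH is on a CX3 carbonyl carbon, not a CX4 carbon.
(C) has a carboxylic acid group (-C(=O)OH) but the -OH is on a CX3 carbonyl carbon, not a CX4 carbon.
(D) contains a hydroxyl group (-OH), which satisfies every atom and bond constraint.
So the answer is (D).

D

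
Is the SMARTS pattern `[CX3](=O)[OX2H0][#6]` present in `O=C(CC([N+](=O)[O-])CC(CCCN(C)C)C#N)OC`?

Yes

The pattern [CX3](=O)[OX2H0][#6] describes a carbonyl carbon bonded to an oxygen that is itself bonded to carbon (no H on that O) — an ester.
The molecule carries a methyl-ester group (-C(=O)OCH3), whose atoms satisfy every constraint of the query, so the pattern matches.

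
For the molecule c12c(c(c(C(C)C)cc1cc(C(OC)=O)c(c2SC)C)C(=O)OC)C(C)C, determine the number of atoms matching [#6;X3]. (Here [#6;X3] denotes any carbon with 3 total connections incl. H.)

The query [#6;X3] means: any carbon (aromatic or not) with three total connections.
Check the 27 heavy atoms by environment: 10× c (aromatic, X3) → match; 10× C (X4) → no; 1× S (X2) → no; 2× C (X3) → match; 2× O (X1) → no; 2× O (X2) → no.
Summing the matching environments: 10 + 2 = 12 matching atoms.

12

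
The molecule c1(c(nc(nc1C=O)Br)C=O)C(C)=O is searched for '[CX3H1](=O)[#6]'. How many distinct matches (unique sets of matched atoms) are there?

[CX3H1](=O)[#6] is the SMARTS for an aldehyde: an sp2 carbon with one H, double-bonded to O and single-bonded to carbon.
The molecule carries 2 separate instances of an aldehyde (-CHO) meeting every constraint; each maps to a distinct set of atoms, giving 2 matches.

2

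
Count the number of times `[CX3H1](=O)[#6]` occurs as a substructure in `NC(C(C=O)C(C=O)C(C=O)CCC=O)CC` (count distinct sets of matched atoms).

4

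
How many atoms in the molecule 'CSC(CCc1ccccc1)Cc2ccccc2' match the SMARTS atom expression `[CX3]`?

0

The query [CX3] means: C with X3: aliphatic carbon with exactly 3 total connections.
Check the 18 heavy atoms by environment: 5× C (X4) → no; 1× S (X2) → no; 12× c (aromatic, X3) → no.
No environment satisfies the query, so 0 matching atoms.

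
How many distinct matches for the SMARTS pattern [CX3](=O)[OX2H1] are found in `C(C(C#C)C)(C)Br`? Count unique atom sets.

0

[CX3](=O)[OX2H1] is the SMARTS for a carboxylic acid: an sp2 carbon double-bonded to O and single-bonded to an -OH oxygen.
No fragment in the molecule satisfies every constraint, giving 0 matches.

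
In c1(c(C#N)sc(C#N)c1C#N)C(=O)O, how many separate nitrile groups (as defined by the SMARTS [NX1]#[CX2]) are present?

3

[NX1]#[CX2] is the SMARTS for a nitrile: a nitrogen triple-bonded to a two-connected carbon.
The molecule carries 3 separate instances of a nitrile (-C#N) meeting every constraint; each maps to a distinct set of atoms, giving 3 matches.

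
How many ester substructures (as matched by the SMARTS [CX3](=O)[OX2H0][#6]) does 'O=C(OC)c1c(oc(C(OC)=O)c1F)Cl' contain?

2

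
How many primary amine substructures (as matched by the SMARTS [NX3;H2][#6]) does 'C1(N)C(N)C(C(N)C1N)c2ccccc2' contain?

4

[NX3;H2][#6] is the SMARTS for a primary amine: a trivalent nitrogen with two H attached to carbon.
The molecule carries 4 separate instances of a primary amino group (-NH2) meeting every constraint; each maps to a distinct set of atoms, giving 4 matches.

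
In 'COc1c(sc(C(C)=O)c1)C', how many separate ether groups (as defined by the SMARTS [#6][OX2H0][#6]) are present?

[#6][OX2H0][#6] is the SMARTS for an ether: an aliphatic oxygen bridging two carbons with no H on the oxygen.
Exactly one fragment in the molecule meets all constraints, giving 1 match.

1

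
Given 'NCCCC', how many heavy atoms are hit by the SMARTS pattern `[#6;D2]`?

3

The query [#6;D2] means: any carbon bonded to exactly two heavy atoms.
Check the 5 heavy atoms by environment: 3× C (D2) → match; 1× C (D1) → no; 1× N (D1) → no.
That gives 3 matching atoms.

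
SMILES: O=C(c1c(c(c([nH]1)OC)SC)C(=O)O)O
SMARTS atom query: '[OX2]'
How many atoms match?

The query [OX2] means: aliphatic oxygen with two total connections — ether, hydroxyl, or ester single-bond O.
Check the 15 heavy atoms by environment: 1× n (aromatic, X3) → no; 4× c (aromatic, X3) → no; 2× C (X3) → no; 2× O (X1) → no; 3× O (X2) → match; 1× S (X2) → no; 2× C (X4) → no.
That gives 3 matching atoms.

3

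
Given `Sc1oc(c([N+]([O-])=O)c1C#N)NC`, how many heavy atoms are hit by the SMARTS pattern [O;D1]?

The query [O;D1] means: aliphatic oxygen bonded to exactly one heavy atom.
Check the 13 heavy atoms by environment: 1× o (aromatic, D2) → no; 4× c (aromatic, D3) → no; 1× N (charge +1, D3) → no; 1× O (charge -1, D1) → match; 1× O (D1) → match; 1× N (D2) → no; 1× C (D1) → no; 1× C (D2) → no; 1× N (D1) → no; 1× S (D1) → no.
Summing the matching environments: 1 + 1 = 2 matching atoms.

2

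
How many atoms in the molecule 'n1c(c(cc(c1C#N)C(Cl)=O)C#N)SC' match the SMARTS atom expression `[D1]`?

5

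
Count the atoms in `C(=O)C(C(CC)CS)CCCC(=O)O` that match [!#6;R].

0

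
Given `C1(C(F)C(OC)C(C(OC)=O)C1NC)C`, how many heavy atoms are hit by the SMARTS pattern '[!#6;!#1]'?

5

Check the 15 heavy atoms by environment: 10× C → no; 3× O → match; 1× F → match; 1× N → match.
Summing the matching environments: 3 + 1 + 1 = 5 matching atoms.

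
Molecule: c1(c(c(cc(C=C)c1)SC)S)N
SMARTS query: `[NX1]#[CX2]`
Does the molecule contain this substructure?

No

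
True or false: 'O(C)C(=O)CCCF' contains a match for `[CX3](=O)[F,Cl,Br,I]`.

False

The pattern [CX3](=O)[F,Cl,Br,I] describes a carbonyl carbon bonded to a halogen — an acyl halide.
The closest candidate here is a methyl-ester group (-C(=O)OCH3), but the carbonyl is bonded to -O-C, not to a halogen. No other fragment satisfies the full query, so there is no match.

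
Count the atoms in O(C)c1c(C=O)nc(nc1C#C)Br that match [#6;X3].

5

The query [#6;X3] means: any carbon (aromatic or not) with three total connections.
Check the 13 heavy atoms by environment: 2× n (aromatic, X2) → no; 4× c (aromatic, X3) → match; 1× O (X2) → no; 1× C (X4) → no; 2× C (X2) → no; 1× Br (X1) → no; 1× C (X3) → match; 1× O (X1) → no.
Summing the matching environments: 4 + 1 = 5 matching atoms.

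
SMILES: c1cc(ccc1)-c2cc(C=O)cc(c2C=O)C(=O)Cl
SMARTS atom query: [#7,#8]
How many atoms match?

3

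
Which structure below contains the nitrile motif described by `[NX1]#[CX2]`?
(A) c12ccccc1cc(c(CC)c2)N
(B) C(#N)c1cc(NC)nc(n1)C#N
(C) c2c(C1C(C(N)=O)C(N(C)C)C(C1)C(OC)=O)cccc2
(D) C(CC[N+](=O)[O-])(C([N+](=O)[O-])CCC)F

B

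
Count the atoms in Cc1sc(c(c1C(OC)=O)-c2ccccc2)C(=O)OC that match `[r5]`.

5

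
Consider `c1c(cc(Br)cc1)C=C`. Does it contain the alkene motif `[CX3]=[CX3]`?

The pattern [CX3]=[CX3] describes a non-aromatic C=C double bond between two sp2 carbons — an alkene.
The molecule carries a vinyl group (-CH=CH2), whose atoms satisfy every constraint of the query, so the pattern matches.

Yes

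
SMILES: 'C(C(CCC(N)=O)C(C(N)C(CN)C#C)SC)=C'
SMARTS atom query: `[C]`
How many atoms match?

13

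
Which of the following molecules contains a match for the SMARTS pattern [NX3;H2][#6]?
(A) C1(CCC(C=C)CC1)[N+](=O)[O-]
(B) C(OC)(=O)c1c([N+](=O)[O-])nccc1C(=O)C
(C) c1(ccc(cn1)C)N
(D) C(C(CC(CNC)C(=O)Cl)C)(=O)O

[NX3;H2][#6] describes a trivalent nitrogen with two H attached to carbon (a primary amine).
(A) has a nitro group (-[N+](=O)[O-]) but the nitrogen is [N+] with no H, not NX3H2.
(B) has a nitro group (-[N+](=O)[O-]) but the nitrogen is [N+] with no H, not NX3H2.
(C) contains a primary amino group (-NH2), which satisfies every atom and bond constraint.
(D) has an N-methylamino group (-NHCH3) but the nitrogen bears two carbons and only one H (H1), not H2.
So the answer is (C).

C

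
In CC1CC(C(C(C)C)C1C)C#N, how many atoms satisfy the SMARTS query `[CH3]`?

4

The query [CH3] means: aliphatic carbon with exactly three hydrogens.
Check the 12 heavy atoms by environment: 5× C (H1) → no; 1× C (H2) → no; 4× C (H3) → match; 1× C (H0) → no; 1× N (H0) → no.
That gives 4 matching atoms.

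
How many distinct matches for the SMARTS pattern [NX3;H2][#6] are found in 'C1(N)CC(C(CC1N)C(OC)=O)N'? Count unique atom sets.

3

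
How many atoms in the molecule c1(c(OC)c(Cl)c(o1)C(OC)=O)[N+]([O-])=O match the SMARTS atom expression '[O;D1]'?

The query [O;D1] means: aliphatic oxygen bonded to exactly one heavy atom.
Check the 15 heavy atoms by environment: 1× o (aromatic, D2) → no; 4× c (aromatic, D3) → no; 2× O (D2) → no; 2× C (D1) → no; 1× N (charge +1, D3) → no; 1× O (charge -1, D1) → match; 2× O (D1) → match; 1× Cl (D1) → no; 1× C (D3) → no.
Summing the matching environments: 1 + 2 = 3 matching atoms.

3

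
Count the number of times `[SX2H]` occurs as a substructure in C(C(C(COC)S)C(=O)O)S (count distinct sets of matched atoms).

[SX2H] is the SMARTS for a thiol: an aliphatic sulfur with two connections, one being H.
The molecule carries 2 separate instances of a thiol (-SH) meeting every constraint; each maps to a distinct set of atoms, giving 2 matches.

2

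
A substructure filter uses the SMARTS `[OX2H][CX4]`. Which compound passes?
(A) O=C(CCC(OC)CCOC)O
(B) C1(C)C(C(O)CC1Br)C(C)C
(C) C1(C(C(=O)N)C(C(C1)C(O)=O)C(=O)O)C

B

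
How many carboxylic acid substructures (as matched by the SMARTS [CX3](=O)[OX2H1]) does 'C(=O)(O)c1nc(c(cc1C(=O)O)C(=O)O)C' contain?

[CX3](=O)[OX2H1] is the SMARTS for a carboxylic acid: an sp2 carbon double-bonded to O and single-bonded to an -OH oxygen.
The molecule carries 3 separate instances of a carboxylic acid group (-C(=O)OH) meeting every constraint; each maps to a distinct set of atoms, giving 3 matches.

3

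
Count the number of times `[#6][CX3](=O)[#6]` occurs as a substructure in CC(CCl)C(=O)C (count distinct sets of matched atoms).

1

[#6][CX3](=O)[#6] is the SMARTS for a ketone: a carbonyl carbon (no H) flanked by two carbons.
Exactly one fragment in the molecule meets all constraints, giving 1 match.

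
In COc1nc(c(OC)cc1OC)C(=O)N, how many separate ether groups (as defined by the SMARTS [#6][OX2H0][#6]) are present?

[#6][OX2H0][#6] is the SMARTS for an ether: an aliphatic oxygen bridging two carbons with no H on the oxygen.
The molecule carries 3 separate instances of a methoxy ether (-OCH3) meeting every constraint; each maps to a distinct set of atoms, giving 3 matches.

3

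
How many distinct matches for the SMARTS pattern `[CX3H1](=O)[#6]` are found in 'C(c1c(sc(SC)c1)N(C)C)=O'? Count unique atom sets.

1

[CX3H1](=O)[#6] is the SMARTS for an aldehyde: an sp2 carbon with one H, double-bonded to O and single-bonded to carbon.
Exactly one fragment in the molecule meets all constraints, giving 1 match.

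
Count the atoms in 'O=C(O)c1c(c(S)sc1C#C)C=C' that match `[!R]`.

Check the 13 heavy atoms by environment: 1× s (aromatic, in 5-ring) → no; 4× c (aromatic, in 5-ring) → no; 1× S (acyclic) → match; 5× C (acyclic) → match; 2× O (acyclic) → match.
Summing the matching environments: 1 + 5 + 2 = 8 matching atoms.

8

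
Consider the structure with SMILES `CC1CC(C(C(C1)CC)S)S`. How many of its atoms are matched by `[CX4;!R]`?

3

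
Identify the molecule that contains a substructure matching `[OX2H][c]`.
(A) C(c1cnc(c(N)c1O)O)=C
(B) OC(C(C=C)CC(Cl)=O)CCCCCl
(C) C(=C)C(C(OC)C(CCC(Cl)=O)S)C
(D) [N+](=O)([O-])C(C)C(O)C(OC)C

A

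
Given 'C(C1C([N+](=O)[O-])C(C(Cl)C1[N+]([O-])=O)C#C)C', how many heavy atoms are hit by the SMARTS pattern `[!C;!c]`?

7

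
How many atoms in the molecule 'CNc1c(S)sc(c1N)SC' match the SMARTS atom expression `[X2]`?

3

The query [X2] means: any atom with exactly two total connections (bonds + H).
Check the 11 heavy atoms by environment: 1× s (aromatic, X2) → match; 4× c (aromatic, X3) → no; 2× S (X2) → match; 2× N (X3) → no; 2× C (X4) → no.
Summing the matching environments: 1 + 2 = 3 matching atoms.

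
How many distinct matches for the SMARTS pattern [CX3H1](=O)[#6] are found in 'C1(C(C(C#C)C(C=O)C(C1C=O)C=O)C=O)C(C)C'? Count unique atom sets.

4

[CX3H1](=O)[#6] is the SMARTS for an aldehyde: an sp2 carbon with one H, double-bonded to O and single-bonded to carbon.
The molecule carries 4 separate instances of an aldehyde (-CHO) meeting every constraint; each maps to a distinct set of atoms, giving 4 matches.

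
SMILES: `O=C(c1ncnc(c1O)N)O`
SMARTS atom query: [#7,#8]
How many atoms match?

6

The query [#7,#8] means: nitrogen or oxygen (comma = OR).
Check the 11 heavy atoms by environment: 2× n (aromatic) → match; 4× c (aromatic) → no; 3× O → match; 1× N → match; 1× C → no.
Summing the matching environments: 2 + 3 + 1 = 6 matching atoms.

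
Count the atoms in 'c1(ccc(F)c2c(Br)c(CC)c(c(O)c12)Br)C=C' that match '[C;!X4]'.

The query [C;!X4] means: aliphatic carbon that does not have four total connections.
Check the 18 heavy atoms by environment: 10× c (aromatic, X3) → no; 1× F (X1) → no; 1× O (X2) → no; 2× Br (X1) → no; 2× C (X4) → no; 2× C (X3) → match.
That gives 2 matching atoms.

2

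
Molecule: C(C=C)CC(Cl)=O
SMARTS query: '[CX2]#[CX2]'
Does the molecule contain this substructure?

No

The pattern [CX2]#[CX2] describes a carbon-carbon triple bond — an alkyne.
The closest candidate here is a vinyl group (-CH=CH2), but the C=C is a double bond; both carbons are CX3, not CX2. No other fragment satisfies the full query, so there is no match.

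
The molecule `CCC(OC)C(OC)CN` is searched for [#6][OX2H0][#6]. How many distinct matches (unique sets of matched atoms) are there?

[#6][OX2H0][#6] is the SMARTS for an ether: an aliphatic oxygen bridging two carbons with no H on the oxygen.
The molecule carries 2 separate instances of a methoxy ether (-OCH3) meeting every constraint; each maps to a distinct set of atoms, giving 2 matches.

2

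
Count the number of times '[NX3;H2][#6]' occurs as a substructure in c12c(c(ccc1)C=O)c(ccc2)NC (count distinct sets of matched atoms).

0

[NX3;H2][#6] is the SMARTS for a primary amine: a trivalent nitrogen with two H attached to carbon.
The molecule has an N-methylamino group (-NHCH3), but the nitrogen bears two carbons and only one H (H1), not H2; nothing else fits, so there are 0 matches.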